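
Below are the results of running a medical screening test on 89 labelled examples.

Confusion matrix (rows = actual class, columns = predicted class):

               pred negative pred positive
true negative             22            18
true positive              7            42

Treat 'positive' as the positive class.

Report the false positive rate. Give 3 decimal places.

FPR = FP/(FP+TN) = 18/(18+22) = 0.450

0.450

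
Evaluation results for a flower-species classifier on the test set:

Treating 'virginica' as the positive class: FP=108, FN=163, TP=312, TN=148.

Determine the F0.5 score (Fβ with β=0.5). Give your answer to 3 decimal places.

Fβ = (1+β²)·TP / ((1+β²)·TP + β²·FN + FP), with β²=1/4
= 1.25·312 / (1.25·312 + 0.25·163 + 108) = 0.724

0.724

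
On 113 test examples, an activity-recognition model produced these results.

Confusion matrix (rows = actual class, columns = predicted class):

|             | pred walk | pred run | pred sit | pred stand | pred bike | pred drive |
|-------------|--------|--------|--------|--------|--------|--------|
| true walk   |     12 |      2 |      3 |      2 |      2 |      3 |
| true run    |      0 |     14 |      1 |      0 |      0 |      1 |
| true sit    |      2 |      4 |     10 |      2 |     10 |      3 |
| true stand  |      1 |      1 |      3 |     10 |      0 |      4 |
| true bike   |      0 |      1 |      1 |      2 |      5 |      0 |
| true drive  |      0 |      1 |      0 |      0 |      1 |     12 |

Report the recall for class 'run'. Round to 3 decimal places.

0.875

Take TP from the diagonal, FP from the rest of the 'run' prediction marginal, FN from the rest of the 'run' actual marginal.
recall = TP/(TP+FN).
run: TP=14, FN=0+1+0+0+1=2 → 14/16 = 0.8750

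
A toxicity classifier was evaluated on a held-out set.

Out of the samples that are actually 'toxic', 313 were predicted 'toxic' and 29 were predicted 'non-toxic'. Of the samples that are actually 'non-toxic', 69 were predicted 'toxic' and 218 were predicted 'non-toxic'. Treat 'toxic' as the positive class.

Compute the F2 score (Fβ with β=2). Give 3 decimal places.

0.894

Fβ = (1+β²)·TP / ((1+β²)·TP + β²·FN + FP), with β²=4
= 5·313 / (5·313 + 4·29 + 69) = 0.894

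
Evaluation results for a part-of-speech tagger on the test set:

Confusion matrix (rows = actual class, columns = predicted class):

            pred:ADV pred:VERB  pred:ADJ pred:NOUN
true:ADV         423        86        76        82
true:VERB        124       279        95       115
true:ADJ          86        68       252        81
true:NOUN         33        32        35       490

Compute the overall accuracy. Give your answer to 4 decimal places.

0.6126

Accuracy = trace / total = (423+279+252+490=1444) / 2357 = 1444/2357 = 0.6126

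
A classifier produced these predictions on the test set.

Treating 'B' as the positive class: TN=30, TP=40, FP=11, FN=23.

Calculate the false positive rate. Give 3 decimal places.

0.268

FPR = FP/(FP+TN) = 11/(11+30) = 0.268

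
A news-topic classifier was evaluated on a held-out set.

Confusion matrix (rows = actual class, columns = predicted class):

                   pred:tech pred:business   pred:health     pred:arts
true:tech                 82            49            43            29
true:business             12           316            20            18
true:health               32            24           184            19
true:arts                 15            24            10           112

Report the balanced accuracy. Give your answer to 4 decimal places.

Balanced accuracy = mean of per-class recall.
  tech: recall = 82/203 = 0.40394
  business: recall = 316/366 = 0.86339
  health: recall = 184/259 = 0.71042
  arts: recall = 112/161 = 0.69565
Mean = (0.40394 + 0.86339 + 0.71042 + 0.69565) / 4 = 0.6684

0.6684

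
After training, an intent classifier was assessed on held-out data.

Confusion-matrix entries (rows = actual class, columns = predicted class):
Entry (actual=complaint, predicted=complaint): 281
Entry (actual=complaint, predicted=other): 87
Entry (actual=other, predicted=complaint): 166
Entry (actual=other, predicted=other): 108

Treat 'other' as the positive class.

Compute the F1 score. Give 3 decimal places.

Precision = TP/(TP+FP) = 108/195 = 0.5538
Recall = TP/(TP+FN) = 108/274 = 0.3942
F1 = 2·TP/(2·TP+FP+FN) = 216/469 = 0.461

0.461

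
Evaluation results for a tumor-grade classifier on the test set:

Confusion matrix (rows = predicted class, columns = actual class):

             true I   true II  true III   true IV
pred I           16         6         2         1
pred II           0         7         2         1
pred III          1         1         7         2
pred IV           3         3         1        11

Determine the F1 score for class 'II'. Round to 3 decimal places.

Take TP from the diagonal, FP from the rest of the 'II' prediction marginal, FN from the rest of the 'II' actual marginal.
F1 score = 2·TP/(2·TP+FP+FN).
II: TP=7, FP=0+2+1=3, FN=6+1+3=10 → 14/27 = 0.5185

0.519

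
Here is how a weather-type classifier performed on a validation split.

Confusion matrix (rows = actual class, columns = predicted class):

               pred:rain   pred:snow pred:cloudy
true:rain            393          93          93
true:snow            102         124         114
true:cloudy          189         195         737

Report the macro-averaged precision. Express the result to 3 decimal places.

Per-class precision (TP/(TP+FP)):
  rain: TP=393, FP=102+189=291 → 393/684 = 0.5746
  snow: TP=124, FP=93+195=288 → 124/412 = 0.3010
  cloudy: TP=737, FP=93+114=207 → 737/944 = 0.7807
Macro-precision = mean = (0.5746 + 0.3010 + 0.7807) / 3 = 0.552

0.552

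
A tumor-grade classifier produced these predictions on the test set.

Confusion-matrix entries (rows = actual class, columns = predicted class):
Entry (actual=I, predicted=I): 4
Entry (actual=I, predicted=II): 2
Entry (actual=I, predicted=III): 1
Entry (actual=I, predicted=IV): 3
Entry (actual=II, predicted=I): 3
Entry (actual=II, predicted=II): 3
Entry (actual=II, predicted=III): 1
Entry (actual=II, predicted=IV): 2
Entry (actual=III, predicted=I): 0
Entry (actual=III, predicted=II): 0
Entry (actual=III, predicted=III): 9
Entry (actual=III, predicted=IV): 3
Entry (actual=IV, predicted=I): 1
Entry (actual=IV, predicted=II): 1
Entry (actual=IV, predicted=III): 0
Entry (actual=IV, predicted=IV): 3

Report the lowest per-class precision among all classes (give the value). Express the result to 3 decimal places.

0.273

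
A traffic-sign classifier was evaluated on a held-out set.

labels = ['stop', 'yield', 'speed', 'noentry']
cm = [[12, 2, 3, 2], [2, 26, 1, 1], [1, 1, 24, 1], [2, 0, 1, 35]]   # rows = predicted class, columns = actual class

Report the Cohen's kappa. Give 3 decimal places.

0.797

Observed agreement pₒ = trace/N = 97/114 = 0.8509
Expected agreement pₑ = Σ (rowᵢ·colᵢ)/N² = (17·19 + 29·30 + 29·27 + 39·38)/114² = 0.2661
κ = (pₒ − pₑ)/(1 − pₑ) = (0.8509 − 0.2661)/(1 − 0.2661) = 0.797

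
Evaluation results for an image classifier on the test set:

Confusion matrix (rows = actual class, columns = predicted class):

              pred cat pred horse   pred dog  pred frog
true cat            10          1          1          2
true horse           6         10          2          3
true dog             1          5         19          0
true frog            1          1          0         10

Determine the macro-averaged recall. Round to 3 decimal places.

Per-class recall (TP/(TP+FN)):
  cat: TP=10, FN=1+1+2=4 → 10/14 = 0.7143
  horse: TP=10, FN=6+2+3=11 → 10/21 = 0.4762
  dog: TP=19, FN=1+5+0=6 → 19/25 = 0.7600
  frog: TP=10, FN=1+1+0=2 → 10/12 = 0.8333
Macro-recall = mean = (0.7143 + 0.4762 + 0.7600 + 0.8333) / 4 = 0.696

0.696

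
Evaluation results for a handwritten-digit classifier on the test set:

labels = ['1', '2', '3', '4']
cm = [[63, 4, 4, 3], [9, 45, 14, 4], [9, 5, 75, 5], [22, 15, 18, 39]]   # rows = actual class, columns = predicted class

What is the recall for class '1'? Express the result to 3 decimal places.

recall = TP/(TP+FN).
1: TP=63, FN=4+4+3=11 → 63/74 = 0.8514

0.851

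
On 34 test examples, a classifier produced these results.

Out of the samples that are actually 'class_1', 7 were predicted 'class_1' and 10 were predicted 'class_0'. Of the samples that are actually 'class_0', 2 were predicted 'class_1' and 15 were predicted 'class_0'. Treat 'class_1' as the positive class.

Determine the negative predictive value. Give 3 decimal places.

NPV = TN/(TN+FN) = 15/(15+10) = 0.600

0.600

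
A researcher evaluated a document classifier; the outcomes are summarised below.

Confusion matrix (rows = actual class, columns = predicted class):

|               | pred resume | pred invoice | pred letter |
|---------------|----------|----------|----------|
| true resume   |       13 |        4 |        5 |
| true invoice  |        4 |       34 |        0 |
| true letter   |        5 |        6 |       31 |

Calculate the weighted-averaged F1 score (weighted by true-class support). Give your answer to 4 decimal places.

Per-class F1 score (2·TP/(2·TP+FP+FN)):
  resume: TP=13, FP=4+5=9, FN=4+5=9 → 26/44 = 0.59091
  invoice: TP=34, FP=4+6=10, FN=4+0=4 → 68/82 = 0.82927
  letter: TP=31, FP=5+0=5, FN=5+6=11 → 62/78 = 0.79487
Weighted-F1 score = Σ (supportᵢ/N)·F1 scoreᵢ with N=102: (22/102)·0.59091 + (38/102)·0.82927 + (42/102)·0.79487 = 0.7637

0.7637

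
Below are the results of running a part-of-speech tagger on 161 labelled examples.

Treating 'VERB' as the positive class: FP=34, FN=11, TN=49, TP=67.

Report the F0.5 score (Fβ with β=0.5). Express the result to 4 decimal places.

0.6950

Fβ = (1+β²)·TP / ((1+β²)·TP + β²·FN + FP), with β²=1/4
= 1.25·67 / (1.25·67 + 0.25·11 + 34) = 0.6950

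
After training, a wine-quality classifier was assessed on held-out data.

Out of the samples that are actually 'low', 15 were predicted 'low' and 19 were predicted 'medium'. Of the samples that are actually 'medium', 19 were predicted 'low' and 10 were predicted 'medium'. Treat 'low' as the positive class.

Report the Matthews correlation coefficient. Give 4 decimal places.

-0.2140

MCC = (TP·TN − FP·FN) / √((TP+FP)(TP+FN)(TN+FP)(TN+FN))
Numerator = 15·10 − 19·19 = -211
Denominator = √(34·34·29·29) = √972196 = 986.0000
MCC = -211 / 986.0000 = -0.2140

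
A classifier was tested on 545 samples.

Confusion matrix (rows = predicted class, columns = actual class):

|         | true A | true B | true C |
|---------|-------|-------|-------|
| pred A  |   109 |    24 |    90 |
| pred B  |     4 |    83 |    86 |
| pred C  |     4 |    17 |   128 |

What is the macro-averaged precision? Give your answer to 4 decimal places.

0.6092

Per-class precision (TP/(TP+FP)):
  A: TP=109, FP=24+90=114 → 109/223 = 0.48879
  B: TP=83, FP=4+86=90 → 83/173 = 0.47977
  C: TP=128, FP=4+17=21 → 128/149 = 0.85906
Macro-precision = mean = (0.48879 + 0.47977 + 0.85906) / 3 = 0.6092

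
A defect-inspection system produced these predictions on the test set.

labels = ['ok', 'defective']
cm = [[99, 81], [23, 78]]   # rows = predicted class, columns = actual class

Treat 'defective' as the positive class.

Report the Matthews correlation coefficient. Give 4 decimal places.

0.3120

MCC = (TP·TN − FP·FN) / √((TP+FP)(TP+FN)(TN+FP)(TN+FN))
Numerator = 78·99 − 23·81 = 5859
Denominator = √(101·159·122·180) = √352655640 = 18779.1278
MCC = 5859 / 18779.1278 = 0.3120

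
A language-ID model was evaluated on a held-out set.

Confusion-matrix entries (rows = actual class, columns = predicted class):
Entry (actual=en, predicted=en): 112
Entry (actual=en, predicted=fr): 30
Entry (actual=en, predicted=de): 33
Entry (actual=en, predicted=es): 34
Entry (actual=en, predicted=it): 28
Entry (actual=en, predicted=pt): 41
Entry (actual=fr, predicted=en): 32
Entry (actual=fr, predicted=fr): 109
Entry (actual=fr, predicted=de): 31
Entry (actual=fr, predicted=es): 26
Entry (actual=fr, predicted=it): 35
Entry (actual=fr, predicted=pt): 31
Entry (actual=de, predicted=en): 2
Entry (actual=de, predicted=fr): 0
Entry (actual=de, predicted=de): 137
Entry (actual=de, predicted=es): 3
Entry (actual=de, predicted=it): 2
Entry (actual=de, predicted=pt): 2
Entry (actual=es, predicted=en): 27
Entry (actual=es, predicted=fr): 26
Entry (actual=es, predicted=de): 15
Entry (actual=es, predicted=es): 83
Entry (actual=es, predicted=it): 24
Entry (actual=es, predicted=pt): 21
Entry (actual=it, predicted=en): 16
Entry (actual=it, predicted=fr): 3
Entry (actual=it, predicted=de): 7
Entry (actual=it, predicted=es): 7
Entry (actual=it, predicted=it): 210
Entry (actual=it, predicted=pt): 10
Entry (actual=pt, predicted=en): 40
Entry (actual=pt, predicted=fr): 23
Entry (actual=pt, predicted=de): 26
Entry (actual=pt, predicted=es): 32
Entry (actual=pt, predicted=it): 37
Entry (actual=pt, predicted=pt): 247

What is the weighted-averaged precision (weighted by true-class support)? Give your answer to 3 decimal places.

Per-class precision (TP/(TP+FP)):
  en: TP=112, FP=32+2+27+16+40=117 → 112/229 = 0.4891
  fr: TP=109, FP=30+0+26+3+23=82 → 109/191 = 0.5707
  de: TP=137, FP=33+31+15+7+26=112 → 137/249 = 0.5502
  es: TP=83, FP=34+26+3+7+32=102 → 83/185 = 0.4486
  it: TP=210, FP=28+35+2+24+37=126 → 210/336 = 0.6250
  pt: TP=247, FP=41+31+2+21+10=105 → 247/352 = 0.7017
Weighted-precision = Σ (supportᵢ/N)·precisionᵢ with N=1542: (278/1542)·0.4891 + (264/1542)·0.5707 + (146/1542)·0.5502 + (196/1542)·0.4486 + (253/1542)·0.6250 + (405/1542)·0.7017 = 0.582

0.582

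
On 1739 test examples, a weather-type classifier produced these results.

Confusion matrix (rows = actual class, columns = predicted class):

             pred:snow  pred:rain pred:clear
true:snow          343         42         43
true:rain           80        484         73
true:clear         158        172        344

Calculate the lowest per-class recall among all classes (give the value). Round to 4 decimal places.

0.5104

Per-class recall (TP/(TP+FN)):
  snow: TP=343, FN=42+43=85 → 343/428 = 0.80140
  rain: TP=484, FN=80+73=153 → 484/637 = 0.75981
  clear: TP=344, FN=158+172=330 → 344/674 = 0.51039
Lowest is class 'clear' with recall = 0.5104.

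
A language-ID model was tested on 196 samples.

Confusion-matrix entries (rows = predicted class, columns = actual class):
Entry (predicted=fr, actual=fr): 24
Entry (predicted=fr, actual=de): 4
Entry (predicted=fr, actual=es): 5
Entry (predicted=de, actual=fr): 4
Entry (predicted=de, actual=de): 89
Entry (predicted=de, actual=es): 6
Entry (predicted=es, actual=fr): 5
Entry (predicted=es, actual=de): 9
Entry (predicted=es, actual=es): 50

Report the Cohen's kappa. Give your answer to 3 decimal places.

0.723

Observed agreement pₒ = trace/N = 163/196 = 0.8316
Expected agreement pₑ = Σ (rowᵢ·colᵢ)/N² = (33·33 + 102·99 + 61·64)/196² = 0.3928
κ = (pₒ − pₑ)/(1 − pₑ) = (0.8316 − 0.3928)/(1 − 0.3928) = 0.723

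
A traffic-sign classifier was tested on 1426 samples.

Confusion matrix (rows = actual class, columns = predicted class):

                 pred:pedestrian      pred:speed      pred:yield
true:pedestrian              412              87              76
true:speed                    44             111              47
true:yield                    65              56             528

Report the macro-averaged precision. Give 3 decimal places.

0.680

Per-class precision (TP/(TP+FP)):
  pedestrian: TP=412, FP=44+65=109 → 412/521 = 0.7908
  speed: TP=111, FP=87+56=143 → 111/254 = 0.4370
  yield: TP=528, FP=76+47=123 → 528/651 = 0.8111
Macro-precision = mean = (0.7908 + 0.4370 + 0.8111) / 3 = 0.680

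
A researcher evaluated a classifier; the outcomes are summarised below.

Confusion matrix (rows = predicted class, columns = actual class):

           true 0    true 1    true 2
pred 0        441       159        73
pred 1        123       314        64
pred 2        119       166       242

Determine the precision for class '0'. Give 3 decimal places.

0.655

One-vs-rest for '0': TP = diagonal; FP = other classes predicted '0'; FN = '0' predicted as other.
precision = TP/(TP+FP).
0: TP=441, FP=159+73=232 → 441/673 = 0.6553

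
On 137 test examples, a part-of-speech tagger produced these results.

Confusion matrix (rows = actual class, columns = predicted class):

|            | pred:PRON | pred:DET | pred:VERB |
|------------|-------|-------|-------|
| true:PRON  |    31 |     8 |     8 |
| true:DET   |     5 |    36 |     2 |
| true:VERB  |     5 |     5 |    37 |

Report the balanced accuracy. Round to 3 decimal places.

Balanced accuracy = mean of per-class recall.
  PRON: recall = 31/47 = 0.6596
  DET: recall = 36/43 = 0.8372
  VERB: recall = 37/47 = 0.7872
Mean = (0.6596 + 0.8372 + 0.7872) / 3 = 0.761

0.761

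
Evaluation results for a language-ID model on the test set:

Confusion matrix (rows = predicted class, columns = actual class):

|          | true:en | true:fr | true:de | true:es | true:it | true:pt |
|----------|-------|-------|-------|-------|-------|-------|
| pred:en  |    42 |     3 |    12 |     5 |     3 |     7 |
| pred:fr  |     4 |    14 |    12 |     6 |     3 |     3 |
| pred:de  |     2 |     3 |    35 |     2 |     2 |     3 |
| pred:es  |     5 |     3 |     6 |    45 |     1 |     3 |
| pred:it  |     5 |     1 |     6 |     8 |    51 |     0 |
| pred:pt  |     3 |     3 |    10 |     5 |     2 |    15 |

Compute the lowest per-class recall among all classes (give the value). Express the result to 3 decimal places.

0.432

Per-class recall (TP/(TP+FN)):
  en: TP=42, FN=4+2+5+5+3=19 → 42/61 = 0.6885
  fr: TP=14, FN=3+3+3+1+3=13 → 14/27 = 0.5185
  de: TP=35, FN=12+12+6+6+10=46 → 35/81 = 0.4321
  es: TP=45, FN=5+6+2+8+5=26 → 45/71 = 0.6338
  it: TP=51, FN=3+3+2+1+2=11 → 51/62 = 0.8226
  pt: TP=15, FN=7+3+3+3+0=16 → 15/31 = 0.4839
Lowest is class 'de' with recall = 0.432.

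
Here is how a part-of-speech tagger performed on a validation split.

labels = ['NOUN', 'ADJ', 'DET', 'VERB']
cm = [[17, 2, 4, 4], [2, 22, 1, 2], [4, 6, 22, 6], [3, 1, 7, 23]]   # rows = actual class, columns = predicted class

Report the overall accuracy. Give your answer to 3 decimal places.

Accuracy = trace / total = (17+22+22+23=84) / 126 = 84/126 = 0.667

0.667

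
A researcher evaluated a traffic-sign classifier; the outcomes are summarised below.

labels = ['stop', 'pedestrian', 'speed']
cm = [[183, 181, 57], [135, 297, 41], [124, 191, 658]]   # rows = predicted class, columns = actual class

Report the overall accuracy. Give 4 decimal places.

0.6095

Accuracy = trace / total = (183+297+658=1138) / 1867 = 1138/1867 = 0.6095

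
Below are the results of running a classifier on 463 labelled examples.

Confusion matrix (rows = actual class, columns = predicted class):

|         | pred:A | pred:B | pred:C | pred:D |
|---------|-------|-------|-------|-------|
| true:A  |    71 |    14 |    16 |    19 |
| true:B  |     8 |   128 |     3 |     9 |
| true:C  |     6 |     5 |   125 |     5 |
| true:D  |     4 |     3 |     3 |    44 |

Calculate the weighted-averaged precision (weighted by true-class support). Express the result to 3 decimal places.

0.805

Per-class precision (TP/(TP+FP)):
  A: TP=71, FP=8+6+4=18 → 71/89 = 0.7978
  B: TP=128, FP=14+5+3=22 → 128/150 = 0.8533
  C: TP=125, FP=16+3+3=22 → 125/147 = 0.8503
  D: TP=44, FP=19+9+5=33 → 44/77 = 0.5714
Weighted-precision = Σ (supportᵢ/N)·precisionᵢ with N=463: (120/463)·0.7978 + (148/463)·0.8533 + (141/463)·0.8503 + (54/463)·0.5714 = 0.805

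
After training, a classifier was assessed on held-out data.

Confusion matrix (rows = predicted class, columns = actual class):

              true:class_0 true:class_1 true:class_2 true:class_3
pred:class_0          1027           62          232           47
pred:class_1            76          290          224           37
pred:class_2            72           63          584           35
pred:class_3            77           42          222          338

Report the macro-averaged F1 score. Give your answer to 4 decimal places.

0.6234

Per-class F1 score (2·TP/(2·TP+FP+FN)):
  class_0: TP=1027, FP=62+232+47=341, FN=76+72+77=225 → 2054/2620 = 0.78397
  class_1: TP=290, FP=76+224+37=337, FN=62+63+42=167 → 580/1084 = 0.53506
  class_2: TP=584, FP=72+63+35=170, FN=232+224+222=678 → 1168/2016 = 0.57937
  class_3: TP=338, FP=77+42+222=341, FN=47+37+35=119 → 676/1136 = 0.59507
Macro-F1 score = mean = (0.78397 + 0.53506 + 0.57937 + 0.59507) / 4 = 0.6234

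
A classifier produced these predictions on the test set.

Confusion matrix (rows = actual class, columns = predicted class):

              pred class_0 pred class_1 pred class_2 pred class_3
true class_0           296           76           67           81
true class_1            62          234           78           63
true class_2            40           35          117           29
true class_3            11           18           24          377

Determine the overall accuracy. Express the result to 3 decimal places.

0.637

Accuracy = trace / total = (296+234+117+377=1024) / 1608 = 1024/1608 = 0.637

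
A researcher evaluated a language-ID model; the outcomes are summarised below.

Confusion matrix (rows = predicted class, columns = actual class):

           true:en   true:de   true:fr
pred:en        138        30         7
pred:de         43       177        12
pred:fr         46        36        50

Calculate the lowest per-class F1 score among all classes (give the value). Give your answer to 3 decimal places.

0.498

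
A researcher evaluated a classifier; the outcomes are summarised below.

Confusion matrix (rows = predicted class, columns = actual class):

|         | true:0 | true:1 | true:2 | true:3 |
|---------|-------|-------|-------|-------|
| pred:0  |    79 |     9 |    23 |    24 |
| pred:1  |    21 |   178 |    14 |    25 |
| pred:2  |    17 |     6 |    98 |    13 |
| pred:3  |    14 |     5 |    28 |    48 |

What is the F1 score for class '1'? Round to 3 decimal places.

0.817

Take TP from the diagonal, FP from the rest of the '1' prediction marginal, FN from the rest of the '1' actual marginal.
F1 score = 2·TP/(2·TP+FP+FN).
1: TP=178, FP=21+14+25=60, FN=9+6+5=20 → 356/436 = 0.8165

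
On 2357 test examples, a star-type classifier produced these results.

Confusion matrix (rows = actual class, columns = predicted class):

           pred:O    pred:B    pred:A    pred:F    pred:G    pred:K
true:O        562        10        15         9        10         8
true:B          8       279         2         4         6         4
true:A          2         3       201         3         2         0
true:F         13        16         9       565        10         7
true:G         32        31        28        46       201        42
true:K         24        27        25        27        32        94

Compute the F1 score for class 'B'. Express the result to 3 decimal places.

0.834

One-vs-rest for 'B': TP = diagonal; FP = other classes predicted 'B'; FN = 'B' predicted as other.
F1 score = 2·TP/(2·TP+FP+FN).
B: TP=279, FP=10+3+16+31+27=87, FN=8+2+4+6+4=24 → 558/669 = 0.8341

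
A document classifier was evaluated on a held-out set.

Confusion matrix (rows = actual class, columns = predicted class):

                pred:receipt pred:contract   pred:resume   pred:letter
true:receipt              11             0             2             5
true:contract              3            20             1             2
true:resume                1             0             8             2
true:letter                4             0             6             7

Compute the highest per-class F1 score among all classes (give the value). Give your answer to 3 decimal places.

0.870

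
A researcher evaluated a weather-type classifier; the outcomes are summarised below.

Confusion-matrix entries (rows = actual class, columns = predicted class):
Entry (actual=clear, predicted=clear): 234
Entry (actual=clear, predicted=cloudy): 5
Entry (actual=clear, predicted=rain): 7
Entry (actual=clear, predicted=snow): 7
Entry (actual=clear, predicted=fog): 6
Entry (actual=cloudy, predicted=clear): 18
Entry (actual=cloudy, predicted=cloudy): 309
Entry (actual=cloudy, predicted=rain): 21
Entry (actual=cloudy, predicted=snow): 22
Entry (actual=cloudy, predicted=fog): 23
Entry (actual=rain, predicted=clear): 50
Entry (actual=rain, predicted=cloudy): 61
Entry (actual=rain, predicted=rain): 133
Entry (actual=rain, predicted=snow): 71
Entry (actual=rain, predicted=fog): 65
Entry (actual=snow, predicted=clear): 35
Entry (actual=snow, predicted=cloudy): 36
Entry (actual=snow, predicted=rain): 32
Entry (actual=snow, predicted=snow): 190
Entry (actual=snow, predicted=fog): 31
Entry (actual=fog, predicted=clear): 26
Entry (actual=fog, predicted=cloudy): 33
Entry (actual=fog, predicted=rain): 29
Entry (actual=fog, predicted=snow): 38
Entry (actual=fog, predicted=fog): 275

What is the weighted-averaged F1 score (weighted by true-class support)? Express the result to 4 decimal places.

Per-class F1 score (2·TP/(2·TP+FP+FN)):
  clear: TP=234, FP=18+50+35+26=129, FN=5+7+7+6=25 → 468/622 = 0.75241
  cloudy: TP=309, FP=5+61+36+33=135, FN=18+21+22+23=84 → 618/837 = 0.73835
  rain: TP=133, FP=7+21+32+29=89, FN=50+61+71+65=247 → 266/602 = 0.44186
  snow: TP=190, FP=7+22+71+38=138, FN=35+36+32+31=134 → 380/652 = 0.58282
  fog: TP=275, FP=6+23+65+31=125, FN=26+33+29+38=126 → 550/801 = 0.68664
Weighted-F1 score = Σ (supportᵢ/N)·F1 scoreᵢ with N=1757: (259/1757)·0.75241 + (393/1757)·0.73835 + (380/1757)·0.44186 + (324/1757)·0.58282 + (401/1757)·0.68664 = 0.6358

0.6358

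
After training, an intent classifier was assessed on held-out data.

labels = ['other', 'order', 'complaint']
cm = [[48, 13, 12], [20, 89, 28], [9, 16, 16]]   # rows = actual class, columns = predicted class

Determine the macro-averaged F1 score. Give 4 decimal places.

0.5560

Per-class F1 score (2·TP/(2·TP+FP+FN)):
  other: TP=48, FP=20+9=29, FN=13+12=25 → 96/150 = 0.64000
  order: TP=89, FP=13+16=29, FN=20+28=48 → 178/255 = 0.69804
  complaint: TP=16, FP=12+28=40, FN=9+16=25 → 32/97 = 0.32990
Macro-F1 score = mean = (0.64000 + 0.69804 + 0.32990) / 3 = 0.5560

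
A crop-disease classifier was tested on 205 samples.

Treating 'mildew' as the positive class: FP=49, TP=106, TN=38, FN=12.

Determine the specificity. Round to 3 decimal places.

0.437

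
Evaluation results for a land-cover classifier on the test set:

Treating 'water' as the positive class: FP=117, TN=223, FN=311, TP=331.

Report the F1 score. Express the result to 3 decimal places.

Precision = TP/(TP+FP) = 331/448 = 0.7388
Recall = TP/(TP+FN) = 331/642 = 0.5156
F1 = 2·TP/(2·TP+FP+FN) = 662/1090 = 0.607

0.607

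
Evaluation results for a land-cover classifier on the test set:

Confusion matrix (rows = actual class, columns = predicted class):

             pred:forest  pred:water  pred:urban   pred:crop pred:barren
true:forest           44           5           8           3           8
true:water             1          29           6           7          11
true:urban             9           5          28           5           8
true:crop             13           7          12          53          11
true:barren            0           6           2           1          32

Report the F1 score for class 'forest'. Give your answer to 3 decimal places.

One-vs-rest for 'forest': TP = diagonal; FP = other classes predicted 'forest'; FN = 'forest' predicted as other.
F1 score = 2·TP/(2·TP+FP+FN).
forest: TP=44, FP=1+9+13+0=23, FN=5+8+3+8=24 → 88/135 = 0.6519

0.652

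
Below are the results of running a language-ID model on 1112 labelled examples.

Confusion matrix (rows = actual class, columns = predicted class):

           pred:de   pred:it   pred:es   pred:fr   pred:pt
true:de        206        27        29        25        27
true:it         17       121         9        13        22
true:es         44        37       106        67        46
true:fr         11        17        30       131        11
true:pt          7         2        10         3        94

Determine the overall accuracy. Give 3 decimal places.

0.592

Accuracy = trace / total = (206+121+106+131+94=658) / 1112 = 658/1112 = 0.592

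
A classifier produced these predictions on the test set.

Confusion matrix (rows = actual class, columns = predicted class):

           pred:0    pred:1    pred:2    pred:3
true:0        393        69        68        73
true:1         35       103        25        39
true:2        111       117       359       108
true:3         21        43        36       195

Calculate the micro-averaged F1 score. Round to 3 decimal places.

Micro-averaging pools counts across classes: ΣTP=1050, ΣFP=745, ΣFN=745.
Micro-F1 score = 2·TP/(2·TP+FP+FN) on pooled counts = 0.585 (equals overall accuracy in single-label multiclass).

0.585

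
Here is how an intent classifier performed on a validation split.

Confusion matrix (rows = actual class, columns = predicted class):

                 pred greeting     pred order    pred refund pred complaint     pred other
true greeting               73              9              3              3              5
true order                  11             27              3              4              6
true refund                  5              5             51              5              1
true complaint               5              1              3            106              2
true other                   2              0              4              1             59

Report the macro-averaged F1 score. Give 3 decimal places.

0.776

Per-class F1 score (2·TP/(2·TP+FP+FN)):
  greeting: TP=73, FP=11+5+5+2=23, FN=9+3+3+5=20 → 146/189 = 0.7725
  order: TP=27, FP=9+5+1+0=15, FN=11+3+4+6=24 → 54/93 = 0.5806
  refund: TP=51, FP=3+3+3+4=13, FN=5+5+5+1=16 → 102/131 = 0.7786
  complaint: TP=106, FP=3+4+5+1=13, FN=5+1+3+2=11 → 212/236 = 0.8983
  other: TP=59, FP=5+6+1+2=14, FN=2+0+4+1=7 → 118/139 = 0.8489
Macro-F1 score = mean = (0.7725 + 0.5806 + 0.7786 + 0.8983 + 0.8489) / 5 = 0.776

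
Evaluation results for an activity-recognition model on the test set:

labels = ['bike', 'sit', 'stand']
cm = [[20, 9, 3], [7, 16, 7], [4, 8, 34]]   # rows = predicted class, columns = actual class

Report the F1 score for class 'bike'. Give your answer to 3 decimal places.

0.635

Take TP from the diagonal, FP from the rest of the 'bike' prediction marginal, FN from the rest of the 'bike' actual marginal.
F1 score = 2·TP/(2·TP+FP+FN).
bike: TP=20, FP=9+3=12, FN=7+4=11 → 40/63 = 0.6349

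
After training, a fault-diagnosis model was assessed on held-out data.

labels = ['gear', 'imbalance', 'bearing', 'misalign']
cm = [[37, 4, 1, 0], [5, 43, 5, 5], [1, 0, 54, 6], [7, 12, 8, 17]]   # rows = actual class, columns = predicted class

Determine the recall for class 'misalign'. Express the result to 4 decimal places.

0.3864

Take TP from the diagonal, FP from the rest of the 'misalign' prediction marginal, FN from the rest of the 'misalign' actual marginal.
recall = TP/(TP+FN).
misalign: TP=17, FN=7+12+8=27 → 17/44 = 0.38636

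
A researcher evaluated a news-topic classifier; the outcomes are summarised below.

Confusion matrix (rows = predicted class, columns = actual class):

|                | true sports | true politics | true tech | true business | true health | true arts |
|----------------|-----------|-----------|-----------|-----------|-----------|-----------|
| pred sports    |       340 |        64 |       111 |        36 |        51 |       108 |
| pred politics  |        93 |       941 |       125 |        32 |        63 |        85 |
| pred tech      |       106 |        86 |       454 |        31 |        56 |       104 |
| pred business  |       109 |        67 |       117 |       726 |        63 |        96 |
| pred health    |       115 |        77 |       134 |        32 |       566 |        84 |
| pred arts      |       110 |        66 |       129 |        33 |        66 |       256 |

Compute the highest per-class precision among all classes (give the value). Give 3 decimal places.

Per-class precision (TP/(TP+FP)):
  sports: TP=340, FP=64+111+36+51+108=370 → 340/710 = 0.4789
  politics: TP=941, FP=93+125+32+63+85=398 → 941/1339 = 0.7028
  tech: TP=454, FP=106+86+31+56+104=383 → 454/837 = 0.5424
  business: TP=726, FP=109+67+117+63+96=452 → 726/1178 = 0.6163
  health: TP=566, FP=115+77+134+32+84=442 → 566/1008 = 0.5615
  arts: TP=256, FP=110+66+129+33+66=404 → 256/660 = 0.3879
Highest is class 'politics' with precision = 0.703.

0.703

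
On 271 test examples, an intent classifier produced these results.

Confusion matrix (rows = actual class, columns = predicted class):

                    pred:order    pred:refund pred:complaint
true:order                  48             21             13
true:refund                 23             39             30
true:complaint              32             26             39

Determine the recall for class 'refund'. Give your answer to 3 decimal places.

One-vs-rest for 'refund': TP = diagonal; FP = other classes predicted 'refund'; FN = 'refund' predicted as other.
recall = TP/(TP+FN).
refund: TP=39, FN=23+30=53 → 39/92 = 0.4239

0.424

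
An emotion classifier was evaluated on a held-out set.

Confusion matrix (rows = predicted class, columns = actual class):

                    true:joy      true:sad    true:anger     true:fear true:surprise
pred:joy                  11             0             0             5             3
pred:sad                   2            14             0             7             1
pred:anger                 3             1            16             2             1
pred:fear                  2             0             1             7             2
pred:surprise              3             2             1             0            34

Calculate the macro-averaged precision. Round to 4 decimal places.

0.6583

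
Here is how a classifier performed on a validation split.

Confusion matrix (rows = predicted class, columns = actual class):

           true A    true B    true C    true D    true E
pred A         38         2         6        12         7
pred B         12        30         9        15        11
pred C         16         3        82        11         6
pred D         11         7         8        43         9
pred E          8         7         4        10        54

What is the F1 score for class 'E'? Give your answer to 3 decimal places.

Take TP from the diagonal, FP from the rest of the 'E' prediction marginal, FN from the rest of the 'E' actual marginal.
F1 score = 2·TP/(2·TP+FP+FN).
E: TP=54, FP=8+7+4+10=29, FN=7+11+6+9=33 → 108/170 = 0.6353

0.635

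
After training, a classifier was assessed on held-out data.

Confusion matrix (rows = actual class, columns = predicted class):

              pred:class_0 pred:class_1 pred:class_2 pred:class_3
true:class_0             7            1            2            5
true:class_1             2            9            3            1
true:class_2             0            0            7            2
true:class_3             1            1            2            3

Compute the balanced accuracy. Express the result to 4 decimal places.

Balanced accuracy = mean of per-class recall.
  class_0: recall = 7/15 = 0.46667
  class_1: recall = 9/15 = 0.60000
  class_2: recall = 7/9 = 0.77778
  class_3: recall = 3/7 = 0.42857
Mean = (0.46667 + 0.60000 + 0.77778 + 0.42857) / 4 = 0.5683

0.5683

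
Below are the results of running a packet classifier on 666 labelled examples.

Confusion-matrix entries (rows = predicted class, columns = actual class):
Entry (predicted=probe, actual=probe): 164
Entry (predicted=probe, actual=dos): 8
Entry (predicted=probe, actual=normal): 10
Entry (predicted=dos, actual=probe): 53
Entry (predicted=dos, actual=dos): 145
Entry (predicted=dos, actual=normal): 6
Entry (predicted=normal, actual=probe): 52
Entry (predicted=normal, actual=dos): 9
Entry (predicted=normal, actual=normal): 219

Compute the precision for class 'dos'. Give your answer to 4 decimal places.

0.7108

One-vs-rest for 'dos': TP = diagonal; FP = other classes predicted 'dos'; FN = 'dos' predicted as other.
precision = TP/(TP+FP).
dos: TP=145, FP=53+6=59 → 145/204 = 0.71078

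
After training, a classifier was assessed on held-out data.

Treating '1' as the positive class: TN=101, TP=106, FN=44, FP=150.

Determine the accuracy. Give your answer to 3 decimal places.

0.516

Accuracy = (TP+TN)/N = (106+101)/401 = 0.516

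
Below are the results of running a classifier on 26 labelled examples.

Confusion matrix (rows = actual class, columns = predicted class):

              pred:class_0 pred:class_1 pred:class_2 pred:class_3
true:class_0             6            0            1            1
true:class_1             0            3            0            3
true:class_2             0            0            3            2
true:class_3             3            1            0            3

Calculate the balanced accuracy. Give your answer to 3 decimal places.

0.570

Balanced accuracy = mean of per-class recall.
  class_0: recall = 6/8 = 0.7500
  class_1: recall = 3/6 = 0.5000
  class_2: recall = 3/5 = 0.6000
  class_3: recall = 3/7 = 0.4286
Mean = (0.7500 + 0.5000 + 0.6000 + 0.4286) / 4 = 0.570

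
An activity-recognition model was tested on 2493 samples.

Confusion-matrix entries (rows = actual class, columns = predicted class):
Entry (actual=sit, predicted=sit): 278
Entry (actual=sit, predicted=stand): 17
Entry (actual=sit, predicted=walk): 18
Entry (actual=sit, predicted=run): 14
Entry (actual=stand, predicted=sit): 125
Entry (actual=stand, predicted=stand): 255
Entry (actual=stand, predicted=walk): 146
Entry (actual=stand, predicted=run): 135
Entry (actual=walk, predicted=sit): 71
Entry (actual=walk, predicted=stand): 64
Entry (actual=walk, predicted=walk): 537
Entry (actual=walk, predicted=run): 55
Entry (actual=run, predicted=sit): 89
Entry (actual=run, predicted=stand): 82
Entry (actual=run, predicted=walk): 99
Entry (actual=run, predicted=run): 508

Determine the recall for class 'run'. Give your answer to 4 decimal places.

0.6530

Take TP from the diagonal, FP from the rest of the 'run' prediction marginal, FN from the rest of the 'run' actual marginal.
recall = TP/(TP+FN).
run: TP=508, FN=89+82+99=270 → 508/778 = 0.65296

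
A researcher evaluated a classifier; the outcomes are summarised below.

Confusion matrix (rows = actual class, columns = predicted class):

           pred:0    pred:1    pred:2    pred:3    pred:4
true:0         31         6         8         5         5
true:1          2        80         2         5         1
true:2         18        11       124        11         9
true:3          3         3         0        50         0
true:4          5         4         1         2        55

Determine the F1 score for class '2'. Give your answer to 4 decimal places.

0.8052

Treat '2' as positive and all other classes as negative.
F1 score = 2·TP/(2·TP+FP+FN).
2: TP=124, FP=8+2+0+1=11, FN=18+11+11+9=49 → 248/308 = 0.80519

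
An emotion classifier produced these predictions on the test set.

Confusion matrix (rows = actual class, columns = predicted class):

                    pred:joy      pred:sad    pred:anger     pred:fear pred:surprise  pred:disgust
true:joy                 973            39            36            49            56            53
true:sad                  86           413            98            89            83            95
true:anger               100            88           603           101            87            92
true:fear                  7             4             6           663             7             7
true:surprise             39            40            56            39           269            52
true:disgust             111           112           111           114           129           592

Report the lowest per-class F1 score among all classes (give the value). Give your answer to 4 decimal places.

0.4778

Per-class F1 score (2·TP/(2·TP+FP+FN)):
  joy: TP=973, FP=86+100+7+39+111=343, FN=39+36+49+56+53=233 → 1946/2522 = 0.77161
  sad: TP=413, FP=39+88+4+40+112=283, FN=86+98+89+83+95=451 → 826/1560 = 0.52949
  anger: TP=603, FP=36+98+6+56+111=307, FN=100+88+101+87+92=468 → 1206/1981 = 0.60878
  fear: TP=663, FP=49+89+101+39+114=392, FN=7+4+6+7+7=31 → 1326/1749 = 0.75815
  surprise: TP=269, FP=56+83+87+7+129=362, FN=39+40+56+39+52=226 → 538/1126 = 0.47780
  disgust: TP=592, FP=53+95+92+7+52=299, FN=111+112+111+114+129=577 → 1184/2060 = 0.57476
Lowest is class 'surprise' with F1 score = 0.4778.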